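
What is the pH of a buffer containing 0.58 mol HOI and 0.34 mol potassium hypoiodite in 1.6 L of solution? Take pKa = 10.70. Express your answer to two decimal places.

Henderson–Hasselbalch: pH = pKa + log([OI-]/[HOI]) = 10.70 + log(0.34/0.58)
pH = 10.70 + (-0.232) = 10.47

pH = 10.47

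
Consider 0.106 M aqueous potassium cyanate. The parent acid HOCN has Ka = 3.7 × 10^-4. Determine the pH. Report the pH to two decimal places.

OCN- is the conjugate base of the weak acid HOCN.
Kb = Kw/Ka = 1.0×10^-14 / 3.7 × 10^-4 = 2.70 × 10^-11
From the ICE table, Kb = [OH-]²/(0.106 − [OH-]) = 2.70 × 10^-11.
Neglecting [OH-] in the denominator: [OH-] = √(2.70 × 10^-11 × 0.106) = 1.69 × 10^-6 M
([OH-]/C₀ = 0.0016% < 5%, so the approximation holds.)
pOH = 5.77, so pH = 14.00 − pOH = 8.23

pH = 8.23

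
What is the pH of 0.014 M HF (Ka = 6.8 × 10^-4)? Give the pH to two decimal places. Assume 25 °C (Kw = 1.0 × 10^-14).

pH = 2.56

HF ⇌ F- + H+
From the ICE table, Ka = [H+]²/(0.014 − [H+]) = 6.8 × 10^-4.
The 5% rule fails; solving [H+]² + Ka·[H+] − Ka·C₀ = 0 exactly:
[H+] = [−0.00068 + √(0.00068² + 3.81e-05)]/2 = 2.76 × 10^-3 M
pH = −log(2.76 × 10^-3) = 2.56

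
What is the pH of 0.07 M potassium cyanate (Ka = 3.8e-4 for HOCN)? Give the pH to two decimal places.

OCN- is the conjugate base of the weak acid HOCN.
Kb = Kw/Ka = 1.0×10^-14 / 3.8 × 10^-4 = 2.63 × 10^-11
Kb = [OH-]²/(0.07 − [OH-]) = 2.63 × 10^-11
Since Kb ≪ C₀, [OH-] ≈ √(Kb·C₀) = 1.36 × 10^-6 M.
([OH-]/C₀ = 0.0019% < 5%, so the approximation holds.)
pOH = 5.87, so pH = 14.00 − pOH = 8.13

pH = 8.13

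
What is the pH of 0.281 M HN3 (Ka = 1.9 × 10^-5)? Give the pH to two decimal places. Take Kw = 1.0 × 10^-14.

HN3 ⇌ N3- + H+
Let x = [H+] at equilibrium. Ka = x²/(0.281 − x).
Assume x ≪ 0.281: x ≈ √(1.9 × 10^-5 × 0.281) = 2.31 × 10^-3 M
(x/C₀ = 0.82% < 5%, so the approximation holds.)
pH = −log[H+] = −log(2.31 × 10^-3) = 2.64

pH = 2.64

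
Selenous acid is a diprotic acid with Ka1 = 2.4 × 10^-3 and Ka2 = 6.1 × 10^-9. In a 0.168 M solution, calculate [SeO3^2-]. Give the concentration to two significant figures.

6.1 × 10^-9 M

First ionization gives [H+] ≈ [HSeO3-] = 1.89 × 10^-2 M.
Second step: Ka2 = [H+][SeO3^2-]/[HSeO3-] ≈ [SeO3^2-] (since [H+] ≈ [HSeO3-]).
So [SeO3^2-] ≈ Ka2.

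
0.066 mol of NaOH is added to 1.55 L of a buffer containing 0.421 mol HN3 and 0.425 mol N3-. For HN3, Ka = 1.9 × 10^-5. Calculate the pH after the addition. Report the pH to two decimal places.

After neutralization: n(HN3) = 0.355 mol, n(N3-) = 0.491 mol.
pKa = −log(1.9 × 10^-5) = 4.721
Henderson–Hasselbalch with mole ratio 0.491/0.355: pH = 4.721 + (+0.141)

pH = 4.86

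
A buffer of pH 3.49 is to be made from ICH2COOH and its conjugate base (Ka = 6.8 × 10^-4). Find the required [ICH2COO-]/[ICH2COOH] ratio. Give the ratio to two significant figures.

pKa = -log(6.8 × 10^-4) = 3.167
pH = pKa + log(r) ⇒ log(r) = 3.49 − 3.167 = +0.323
r = [ICH2COO-]/[ICH2COOH] = 10^(+0.323) = 2.1

ratio = 2.1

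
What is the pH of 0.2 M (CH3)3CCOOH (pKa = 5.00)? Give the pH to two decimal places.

pH = 2.85

(CH3)3CCOOH ⇌ (CH3)3CCOO- + H+
Ka = 10^(−5.00) = 1.00 × 10^-5
Let x = [H+] at equilibrium. Ka = x²/(0.2 − x).
Neglecting x in the denominator: x = √(1.00 × 10^-5 × 0.2) = 1.41 × 10^-3 M
(x/C₀ = 0.71% < 5%, so the approximation holds.)
pH = −log[H+] = −log(1.41 × 10^-3) = 2.85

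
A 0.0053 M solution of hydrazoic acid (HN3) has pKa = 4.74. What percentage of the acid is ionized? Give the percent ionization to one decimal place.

5.7%

HN3 ⇌ N3- + H+; let x = [H+] at equilibrium.
Ka = 10^(−4.74) = 1.82 × 10^-5
Ka = x²/(C₀ − x); solving the quadratic gives x = 3.02 × 10^-4 M.
% ionization = x/C₀ × 100% = 3.02 × 10^-4/0.0053 × 100% = 5.7%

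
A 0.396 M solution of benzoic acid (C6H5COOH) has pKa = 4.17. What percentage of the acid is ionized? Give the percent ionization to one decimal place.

1.3%

C6H5COOH ⇌ C6H5COO- + H+; let x = [H+] at equilibrium.
Ka = 10^(−4.17) = 6.76 × 10^-5
x ≈ √(Ka·C₀) = √(6.76 × 10^-5 × 0.396) = 5.17 × 10^-3 M
% ionization = x/C₀ × 100% = 5.17 × 10^-3/0.396 × 100% = 1.3%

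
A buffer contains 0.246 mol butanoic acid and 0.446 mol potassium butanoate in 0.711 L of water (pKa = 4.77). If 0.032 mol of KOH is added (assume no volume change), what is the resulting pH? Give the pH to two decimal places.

pH = 5.12

After neutralization: n(CH3(CH2)2COOH) = 0.214 mol, n(CH3(CH2)2COO-) = 0.478 mol.
Henderson–Hasselbalch with mole ratio 0.478/0.214: pH = 4.77 + (+0.349)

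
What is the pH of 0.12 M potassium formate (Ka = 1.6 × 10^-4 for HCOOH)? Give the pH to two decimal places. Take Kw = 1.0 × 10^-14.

HCOO- is the conjugate base of the weak acid HCOOH.
Kb = Kw/Ka = 1.0×10^-14 / 1.6 × 10^-4 = 6.25 × 10^-11
From the ICE table, Kb = x²/(0.12 − x) = 6.25 × 10^-11.
Since Kb ≪ C₀, x ≈ √(Kb·C₀) = 2.74 × 10^-6 M.
Check: 0.0023% ionized — well under 5%, approximation valid.
pOH = 5.56, so pH = 14.00 − pOH = 8.44

pH = 8.44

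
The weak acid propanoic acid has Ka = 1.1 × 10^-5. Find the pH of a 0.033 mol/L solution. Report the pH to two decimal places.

pH = 3.22

CH3CH2COOH ⇌ CH3CH2COO- + H+
Let x = [H+] at equilibrium. Ka = x²/(0.033 − x).
Neglecting x in the denominator: x = √(1.1 × 10^-5 × 0.033) = 6.02 × 10^-4 M
pH = −log[H+] = −log(6.02 × 10^-4) = 3.22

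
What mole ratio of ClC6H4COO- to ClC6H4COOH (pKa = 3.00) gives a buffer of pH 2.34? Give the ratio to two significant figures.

ratio = 0.22

pH = pKa + log(r) ⇒ log(r) = 2.34 − 3.00 = -0.66
r = [ClC6H4COO-]/[ClC6H4COOH] = 10^(-0.66) = 0.219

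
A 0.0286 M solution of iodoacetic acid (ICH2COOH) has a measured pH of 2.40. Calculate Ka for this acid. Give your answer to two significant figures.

[H+] = 10^(-2.40) = 3.98 × 10^-3 M
At equilibrium [HA] = 0.0286 − 3.98 × 10^-3 = 2.46 × 10^-2 M
Ka = [H+][A-]/[HA] = (3.98 × 10^-3)² / 2.46 × 10^-2 = 6.4 × 10^-4

Ka = 6.4 × 10^-4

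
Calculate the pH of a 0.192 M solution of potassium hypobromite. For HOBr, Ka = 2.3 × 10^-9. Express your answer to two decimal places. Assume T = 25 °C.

OBr- is the conjugate base of the weak acid HOBr.
Kb = Kw/Ka = 1.0×10^-14 / 2.3 × 10^-9 = 4.35 × 10^-6
Kb = [OH-]²/(0.192 − [OH-]) = 4.35 × 10^-6
Neglecting [OH-] in the denominator: [OH-] = √(4.35 × 10^-6 × 0.192) = 9.14 × 10^-4 M
pOH = −log(9.14 × 10^-4) = 3.04; pH = 14.00 − 3.04 = 10.96

pH = 10.96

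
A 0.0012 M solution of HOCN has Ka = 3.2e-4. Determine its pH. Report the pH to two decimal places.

HOCN ⇌ OCN- + H+
Let x = [H+] at equilibrium. Ka = x²/(0.0012 − x).
x is not negligible relative to C₀; solve x² + 0.00032·x − 3.84e-07 = 0.
x = (−Ka + √(Ka² + 4·Ka·C₀))/2 = 4.80 × 10^-4 M
pH = −log(4.80 × 10^-4) = 3.32

pH = 3.32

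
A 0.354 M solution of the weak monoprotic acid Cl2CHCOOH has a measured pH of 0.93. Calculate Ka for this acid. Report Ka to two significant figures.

Ka = 5.8 × 10^-2

[H+] = 10^(-0.93) = 1.17 × 10^-1 M
At equilibrium [HA] = 0.354 − 1.17 × 10^-1 = 2.37 × 10^-1 M
Ka = [H+][A-]/[HA] = (1.17 × 10^-1)² / 2.37 × 10^-1 = 5.8 × 10^-2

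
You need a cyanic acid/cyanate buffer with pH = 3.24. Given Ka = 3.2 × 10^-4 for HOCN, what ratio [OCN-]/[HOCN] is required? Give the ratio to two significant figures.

pKa = -log(3.2 × 10^-4) = 3.495
pH = pKa + log(r) ⇒ log(r) = 3.24 − 3.495 = -0.255
r = [OCN-]/[HOCN] = 10^(-0.255) = 0.556

ratio = 0.56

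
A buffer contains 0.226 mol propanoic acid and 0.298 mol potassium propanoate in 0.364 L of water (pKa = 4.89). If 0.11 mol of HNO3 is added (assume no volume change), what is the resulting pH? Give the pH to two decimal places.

After neutralization: n(CH3CH2COOH) = 0.336 mol, n(CH3CH2COO-) = 0.188 mol.
pH = pKa + log(n_CH3CH2COO-/n_CH3CH2COOH) = 4.89 + log(0.188/0.336) = 4.89 + (-0.252)

pH = 4.64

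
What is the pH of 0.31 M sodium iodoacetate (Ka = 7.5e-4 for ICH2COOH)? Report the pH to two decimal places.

ICH2COO- is the conjugate base of the weak acid ICH2COOH.
Kb = Kw/Ka = 1.0×10^-14 / 7.5 × 10^-4 = 1.33 × 10^-11
From the ICE table, Kb = [OH-]²/(0.31 − [OH-]) = 1.33 × 10^-11.
Assume [OH-] ≪ 0.31: [OH-] ≈ √(1.33 × 10^-11 × 0.31) = 2.03 × 10^-6 M
pOH = −log(2.03 × 10^-6) = 5.69; pH = 14.00 − 5.69 = 8.31

pH = 8.31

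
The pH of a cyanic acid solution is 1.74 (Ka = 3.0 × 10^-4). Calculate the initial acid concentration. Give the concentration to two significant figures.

C₀ = 1.1 M

[H+] = 10^(-1.74) = 1.82 × 10^-2 M = x
Ka = x²/(C₀ − x) ⇒ C₀ = x + x²/Ka
C₀ = 1.82 × 10^-2 + (1.82 × 10^-2)²/(3.0 × 10^-4) = 1.12 M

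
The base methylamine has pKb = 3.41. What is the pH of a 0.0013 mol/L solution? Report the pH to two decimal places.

CH3NH2 + H2O ⇌ CH3NH3+ + OH-
Kb = 10^(−3.41) = 3.89 × 10^-4
From the ICE table, Kb = x²/(0.0013 − x) = 3.89 × 10^-4.
The 5% rule fails; solving x² + Kb·x − Kb·C₀ = 0 exactly:
x = (−Kb + √(Kb² + 4·Kb·C₀))/2 = 5.43 × 10^-4 M
pOH = 3.27, so pH = 14.00 − pOH = 10.73

pH = 10.73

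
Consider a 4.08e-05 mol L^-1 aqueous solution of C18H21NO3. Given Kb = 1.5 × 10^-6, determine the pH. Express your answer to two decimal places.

C18H21NO3 + H2O ⇌ C18H22NO3+ + OH-
From the ICE table, Kb = x²/(4.08e-05 − x) = 1.5 × 10^-6.
x is not negligible relative to C₀; solve x² + 1.5e-06·x − 6.12e-11 = 0.
x = [−1.5e-06 + √(1.5e-06² + 2.45e-10)]/2 = 7.11 × 10^-6 M
pOH = 5.15, so pH = 14.00 − pOH = 8.85

pH = 8.85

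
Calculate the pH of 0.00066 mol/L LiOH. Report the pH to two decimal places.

pH = 10.82

LiOH is a strong base; [OH-] = 0.00066 M.
pOH = -log(0.00066) = 3.18
pH = 14.00 - 3.18 = 10.82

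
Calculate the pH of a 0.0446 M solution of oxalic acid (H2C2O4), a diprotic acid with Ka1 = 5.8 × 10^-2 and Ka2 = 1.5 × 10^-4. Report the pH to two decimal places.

pH = 1.53

Ka1 ≫ Ka2, so treat the first dissociation as the only significant source of H+.
Ka1 = x²/(0.0446 − x) = 5.8 × 10^-2
Solving the quadratic: x = (−Ka1 + √(Ka1² + 4·Ka1·C₀))/2 = 2.95 × 10^-2 M
pH = −log(2.95 × 10^-2) = 1.53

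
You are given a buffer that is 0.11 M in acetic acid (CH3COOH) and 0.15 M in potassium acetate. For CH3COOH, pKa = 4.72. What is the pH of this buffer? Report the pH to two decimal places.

pH = 4.85

Using pH = pKa + log([base]/[acid]) with [base]/[acid] = 0.15/0.11:
pH = 4.72 + (+0.135) = 4.85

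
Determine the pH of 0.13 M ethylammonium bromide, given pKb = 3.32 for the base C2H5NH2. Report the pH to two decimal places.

pH = 5.78

C2H5NH3+ is the conjugate acid of the weak base C2H5NH2.
Kb = 10^(−3.32) = 4.79 × 10^-4
Ka = Kw/Kb = 1.0×10^-14 / 4.79 × 10^-4 = 2.09 × 10^-11
From the ICE table, Ka = [H+]²/(0.13 − [H+]) = 2.09 × 10^-11.
Neglecting [H+] in the denominator: [H+] = √(2.09 × 10^-11 × 0.13) = 1.65 × 10^-6 M
pH = −log[H+] = −log(1.65 × 10^-6) = 5.78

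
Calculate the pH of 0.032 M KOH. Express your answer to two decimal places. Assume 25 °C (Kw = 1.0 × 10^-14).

pH = 12.51

KOH is a strong base; [OH-] = 0.032 M.
pOH = -log(0.032) = 1.49
pH = 14.00 - 1.49 = 12.51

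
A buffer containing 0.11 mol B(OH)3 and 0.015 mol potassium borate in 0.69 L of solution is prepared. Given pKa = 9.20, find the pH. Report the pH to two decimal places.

Using pH = pKa + log([base]/[acid]) with [base]/[acid] = 0.015/0.11:
pH = 9.20 + (-0.865) = 8.33

pH = 8.33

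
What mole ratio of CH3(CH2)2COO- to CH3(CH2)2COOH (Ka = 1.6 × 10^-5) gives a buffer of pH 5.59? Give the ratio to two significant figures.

pKa = -log(1.6 × 10^-5) = 4.796
pH = pKa + log(r) ⇒ log(r) = 5.59 − 4.796 = +0.794
r = [CH3(CH2)2COO-]/[CH3(CH2)2COOH] = 10^(+0.794) = 6.22

ratio = 6.2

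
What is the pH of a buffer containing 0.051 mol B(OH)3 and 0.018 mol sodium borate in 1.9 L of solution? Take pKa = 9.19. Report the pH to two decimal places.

pH = 8.74

Henderson–Hasselbalch: pH = pKa + log([B(OH)4-]/[B(OH)3]) = 9.19 + log(0.018/0.051)
pH = 9.19 + (-0.452) = 8.74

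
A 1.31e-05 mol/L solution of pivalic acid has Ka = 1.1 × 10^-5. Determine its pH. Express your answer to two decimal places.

(CH3)3CCOOH ⇌ (CH3)3CCOO- + H+
Ka = x²/(1.31e-05 − x) = 1.1 × 10^-5
x is not negligible relative to C₀; solve x² + 1.1e-05·x − 1.44e-10 = 0.
x = [−1.1e-05 + √(1.1e-05² + 5.76e-10)]/2 = 7.70 × 10^-6 M
pH = −log(7.70 × 10^-6) = 5.11

pH = 5.11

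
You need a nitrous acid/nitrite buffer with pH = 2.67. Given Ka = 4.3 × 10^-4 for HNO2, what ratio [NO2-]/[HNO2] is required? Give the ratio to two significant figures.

pKa = -log(4.3 × 10^-4) = 3.367
pH = pKa + log(r) ⇒ log(r) = 2.67 − 3.367 = -0.697
r = [NO2-]/[HNO2] = 10^(-0.697) = 0.201

ratio = 0.20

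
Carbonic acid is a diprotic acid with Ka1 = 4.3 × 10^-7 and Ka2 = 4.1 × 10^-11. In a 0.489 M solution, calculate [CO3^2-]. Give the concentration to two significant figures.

4.1 × 10^-11 M

First ionization gives [H+] ≈ [HCO3-] = 4.59 × 10^-4 M.
Second step: Ka2 = [H+][CO3^2-]/[HCO3-] ≈ [CO3^2-] (since [H+] ≈ [HCO3-]).
So [CO3^2-] ≈ Ka2.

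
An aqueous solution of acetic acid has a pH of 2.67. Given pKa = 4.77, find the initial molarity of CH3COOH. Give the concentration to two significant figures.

[H+] = 10^(-2.67) = 2.14 × 10^-3 M = x
Ka = 10^(−4.77) = 1.70 × 10^-5
Ka = x²/(C₀ − x) ⇒ C₀ = x + x²/Ka
C₀ = 2.14 × 10^-3 + (2.14 × 10^-3)²/(1.70 × 10^-5) = 2.72 × 10^-1 M

C₀ = 2.7 × 10^-1 M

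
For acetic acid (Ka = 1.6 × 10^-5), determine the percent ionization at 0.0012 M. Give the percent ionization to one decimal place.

CH3COOH ⇌ CH3COO- + H+; let x = [H+] at equilibrium.
Ka = x²/(C₀ − x); solving the quadratic gives x = 1.31 × 10^-4 M.
% ionization = x/C₀ × 100% = 1.31 × 10^-4/0.0012 × 100% = 10.9%

10.9%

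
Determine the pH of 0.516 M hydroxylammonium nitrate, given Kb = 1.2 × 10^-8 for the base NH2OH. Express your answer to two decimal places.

NH3OH+ is the conjugate acid of the weak base NH2OH.
Ka = Kw/Kb = 1.0×10^-14 / 1.2 × 10^-8 = 8.33 × 10^-7
From the ICE table, Ka = x²/(0.516 − x) = 8.33 × 10^-7.
Assume x ≪ 0.516: x ≈ √(8.33 × 10^-7 × 0.516) = 6.56 × 10^-4 M
(x/C₀ = 0.13% < 5%, so the approximation holds.)
pH = −log[H+] = −log(6.56 × 10^-4) = 3.18

pH = 3.18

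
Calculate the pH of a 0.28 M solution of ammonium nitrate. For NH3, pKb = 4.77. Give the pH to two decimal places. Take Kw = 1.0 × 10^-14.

pH = 4.89

NH4+ is the conjugate acid of the weak base NH3.
Kb = 10^(−4.77) = 1.70 × 10^-5
Ka = Kw/Kb = 1.0×10^-14 / 1.70 × 10^-5 = 5.88 × 10^-10
From the ICE table, Ka = [H+]²/(0.28 − [H+]) = 5.88 × 10^-10.
Neglecting [H+] in the denominator: [H+] = √(5.88 × 10^-10 × 0.28) = 1.28 × 10^-5 M
([H+]/C₀ = 0.0046% < 5%, so the approximation holds.)
pH = −log(1.28 × 10^-5) = 4.89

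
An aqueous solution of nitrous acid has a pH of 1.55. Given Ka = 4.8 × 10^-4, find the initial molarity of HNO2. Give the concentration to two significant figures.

C₀ = 1.7 M

[H+] = 10^(-1.55) = 2.82 × 10^-2 M = x
Ka = x²/(C₀ − x) ⇒ C₀ = x + x²/Ka
C₀ = 2.82 × 10^-2 + (2.82 × 10^-2)²/(4.8 × 10^-4) = 1.68 M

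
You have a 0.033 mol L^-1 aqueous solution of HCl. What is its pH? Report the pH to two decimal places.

HCl is a strong acid and dissociates completely, so [H+] = 0.033 M.
pH = -log(0.033) = 1.48

pH = 1.48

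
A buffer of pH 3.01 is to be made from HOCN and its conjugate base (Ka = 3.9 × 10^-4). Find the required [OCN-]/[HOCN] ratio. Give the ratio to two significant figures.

ratio = 0.40

pKa = -log(3.9 × 10^-4) = 3.409
pH = pKa + log(r) ⇒ log(r) = 3.01 − 3.409 = -0.399
r = [OCN-]/[HOCN] = 10^(-0.399) = 0.399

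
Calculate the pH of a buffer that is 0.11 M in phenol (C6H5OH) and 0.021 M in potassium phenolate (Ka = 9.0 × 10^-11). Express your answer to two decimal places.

pH = 9.33

pKa = −log(9.0 × 10^-11) = 10.046
pH = pKa + log([A⁻]/[HA]) = 10.046 + log(0.021/0.11)
pH = 10.046 + (-0.719) = 9.33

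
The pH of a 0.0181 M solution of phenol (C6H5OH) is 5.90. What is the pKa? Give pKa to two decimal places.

[H+] = 10^(-5.90) = 1.26 × 10^-6 M
At equilibrium [HA] = 0.0181 − 1.26 × 10^-6 = 1.81 × 10^-2 M
Ka = [H+][A-]/[HA] = (1.26 × 10^-6)² / 1.81 × 10^-2 = 8.77 × 10^-11
pKa = -log(8.77 × 10^-11) = 10.06

pKa = 10.06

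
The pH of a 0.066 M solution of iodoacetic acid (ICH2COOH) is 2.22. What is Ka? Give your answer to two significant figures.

[H+] = 10^(-2.22) = 6.03 × 10^-3 M
At equilibrium [HA] = 0.066 − 6.03 × 10^-3 = 6.00 × 10^-2 M
Ka = [H+][A-]/[HA] = (6.03 × 10^-3)² / 6.00 × 10^-2 = 6.1 × 10^-4

Ka = 6.1 × 10^-4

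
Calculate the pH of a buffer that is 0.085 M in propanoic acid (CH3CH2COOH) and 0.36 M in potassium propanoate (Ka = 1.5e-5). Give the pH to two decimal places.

pH = 5.45

pKa = −log(1.5 × 10^-5) = 4.824
pH = pKa + log([A⁻]/[HA]) = 4.824 + log(0.36/0.085)
pH = 4.824 + (+0.627) = 5.45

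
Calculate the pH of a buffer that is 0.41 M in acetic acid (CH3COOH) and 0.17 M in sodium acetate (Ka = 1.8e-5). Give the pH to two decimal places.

pKa = −log(1.8 × 10^-5) = 4.745
Using pH = pKa + log([base]/[acid]) with [base]/[acid] = 0.17/0.41:
pH = 4.745 + (-0.382) = 4.36

pH = 4.36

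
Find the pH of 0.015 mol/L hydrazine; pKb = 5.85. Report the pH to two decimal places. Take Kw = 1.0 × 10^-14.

pH = 10.16

N2H4 + H2O ⇌ N2H5+ + OH-
Kb = 10^(−5.85) = 1.41 × 10^-6
From the ICE table, Kb = [OH-]²/(0.015 − [OH-]) = 1.41 × 10^-6.
Since Kb ≪ C₀, [OH-] ≈ √(Kb·C₀) = 1.45 × 10^-4 M.
([OH-]/C₀ = 0.97% < 5%, so the approximation holds.)
pOH = −log(1.45 × 10^-4) = 3.84; pH = 14.00 − 3.84 = 10.16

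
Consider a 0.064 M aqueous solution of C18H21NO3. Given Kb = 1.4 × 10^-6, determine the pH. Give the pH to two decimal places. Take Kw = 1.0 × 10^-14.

C18H21NO3 + H2O ⇌ C18H22NO3+ + OH-
Let x = [OH-] at equilibrium. Kb = x²/(0.064 − x).
Assume x ≪ 0.064: x ≈ √(1.4 × 10^-6 × 0.064) = 2.99 × 10^-4 M
(x/C₀ = 0.47% < 5%, so the approximation holds.)
pOH = 3.52, so pH = 14.00 − pOH = 10.48

pH = 10.48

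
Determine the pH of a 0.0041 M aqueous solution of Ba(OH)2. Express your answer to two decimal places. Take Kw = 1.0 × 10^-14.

Ba(OH)2 is a strong base (each formula unit releases 2 OH-); [OH-] = 0.0082 M.
pOH = -log(0.0082) = 2.09
pH = 14.00 - 2.09 = 11.91

pH = 11.91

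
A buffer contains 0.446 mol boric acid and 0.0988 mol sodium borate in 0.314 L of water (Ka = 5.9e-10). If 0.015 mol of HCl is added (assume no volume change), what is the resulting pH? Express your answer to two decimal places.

Added H+ converts B(OH)4- to B(OH)3: B(OH)3 → 0.461 mol, B(OH)4- → 0.0838 mol.
pKa = −log(5.9 × 10^-10) = 9.229
pH = pKa + log(n_B(OH)4-/n_B(OH)3) = 9.229 + log(0.0838/0.461) = 9.229 + (-0.740)

pH = 8.49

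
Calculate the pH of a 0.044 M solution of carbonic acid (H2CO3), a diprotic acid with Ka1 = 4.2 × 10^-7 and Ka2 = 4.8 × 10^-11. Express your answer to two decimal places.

Ka1 ≫ Ka2, so treat the first dissociation as the only significant source of H+.
Ka1 = x²/(0.044 − x) = 4.2 × 10^-7
x ≈ √(4.2 × 10^-7 × 0.044) = 1.36 × 10^-4 M
pH = −log(1.36 × 10^-4) = 3.87

pH = 3.87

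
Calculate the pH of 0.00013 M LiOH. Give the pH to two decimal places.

pH = 10.11

LiOH is a strong base; [OH-] = 0.00013 M.
pOH = -log(0.00013) = 3.89
pH = 14.00 - 3.89 = 10.11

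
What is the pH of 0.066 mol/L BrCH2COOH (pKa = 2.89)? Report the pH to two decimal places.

pH = 2.07

BrCH2COOH ⇌ BrCH2COO- + H+
Ka = 10^(−2.89) = 1.29 × 10^-3
Ka = x²/(0.066 − x) = 1.29 × 10^-3
x is not negligible relative to C₀; solve x² + 0.00129·x − 8.51e-05 = 0.
x = [−0.00129 + √(0.00129² + 0.000341)]/2 = 8.60 × 10^-3 M
pH = −log[H+] = −log(8.60 × 10^-3) = 2.07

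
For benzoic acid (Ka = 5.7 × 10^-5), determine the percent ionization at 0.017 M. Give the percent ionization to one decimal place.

C6H5COOH ⇌ C6H5COO- + H+; let x = [H+] at equilibrium.
Ka = x²/(C₀ − x); solving the quadratic gives x = 9.56 × 10^-4 M.
% ionization = x/C₀ × 100% = 9.56 × 10^-4/0.017 × 100% = 5.6%

5.6%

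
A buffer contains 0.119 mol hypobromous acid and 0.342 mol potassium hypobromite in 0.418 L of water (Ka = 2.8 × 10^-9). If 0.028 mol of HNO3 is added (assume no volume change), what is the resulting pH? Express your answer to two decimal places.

pH = 8.88

After neutralization: n(HOBr) = 0.147 mol, n(OBr-) = 0.314 mol.
pKa = −log(2.8 × 10^-9) = 8.553
Henderson–Hasselbalch with mole ratio 0.314/0.147: pH = 8.553 + (+0.330)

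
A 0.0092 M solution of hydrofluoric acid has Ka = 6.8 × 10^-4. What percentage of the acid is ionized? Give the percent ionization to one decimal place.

23.7%

HF ⇌ F- + H+; let x = [H+] at equilibrium.
Solve x² + 0.00068x − 6.26e-06 = 0 → x = 2.18 × 10^-3 M
Fraction ionized = 2.18 × 10^-3 / 0.0092 = 0.2370 → 23.7%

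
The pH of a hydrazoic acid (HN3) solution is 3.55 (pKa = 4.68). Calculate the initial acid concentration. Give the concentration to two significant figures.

C₀ = 4.1 × 10^-3 M

[H+] = 10^(-3.55) = 2.82 × 10^-4 M = x
Ka = 10^(−4.68) = 2.09 × 10^-5
Ka = x²/(C₀ − x) ⇒ C₀ = x + x²/Ka
C₀ = 2.82 × 10^-4 + (2.82 × 10^-4)²/(2.09 × 10^-5) = 4.09 × 10^-3 M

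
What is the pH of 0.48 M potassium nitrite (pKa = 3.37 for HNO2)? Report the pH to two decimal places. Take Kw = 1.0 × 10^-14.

pH = 8.53

NO2- is the conjugate base of the weak acid HNO2.
Ka = 10^(−3.37) = 4.27 × 10^-4
Kb = Kw/Ka = 1.0×10^-14 / 4.27 × 10^-4 = 2.34 × 10^-11
Kb = [OH-]²/(0.48 − [OH-]) = 2.34 × 10^-11
Neglecting [OH-] in the denominator: [OH-] = √(2.34 × 10^-11 × 0.48) = 3.35 × 10^-6 M
pOH = −log(3.35 × 10^-6) = 5.47; pH = 14.00 − 5.47 = 8.53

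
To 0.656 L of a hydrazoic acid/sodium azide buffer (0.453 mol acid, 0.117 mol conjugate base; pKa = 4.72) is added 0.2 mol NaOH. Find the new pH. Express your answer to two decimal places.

OH- converts HN3 to N3-: HN3 → 0.253 mol, N3- → 0.317 mol.
pH = pKa + log(n_N3-/n_HN3) = 4.72 + log(0.317/0.253) = 4.72 + (+0.098)

pH = 4.82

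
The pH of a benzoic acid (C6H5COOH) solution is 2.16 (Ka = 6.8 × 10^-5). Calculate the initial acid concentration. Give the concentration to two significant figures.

[H+] = 10^(-2.16) = 6.92 × 10^-3 M = x
Ka = x²/(C₀ − x) ⇒ C₀ = x + x²/Ka
C₀ = 6.92 × 10^-3 + (6.92 × 10^-3)²/(6.8 × 10^-5) = 7.11 × 10^-1 M

C₀ = 7.1 × 10^-1 M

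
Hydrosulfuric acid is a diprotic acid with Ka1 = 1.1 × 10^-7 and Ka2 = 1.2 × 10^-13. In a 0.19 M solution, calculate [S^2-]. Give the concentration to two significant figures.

1.2 × 10^-13 M

First ionization gives [H+] ≈ [HS-] = 1.45 × 10^-4 M.
Second step: Ka2 = [H+][S^2-]/[HS-] ≈ [S^2-] (since [H+] ≈ [HS-]).
So [S^2-] ≈ Ka2.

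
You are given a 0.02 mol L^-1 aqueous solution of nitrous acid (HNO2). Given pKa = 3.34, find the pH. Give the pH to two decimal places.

pH = 2.55

HNO2 ⇌ NO2- + H+
Ka = 10^(−3.34) = 4.57 × 10^-4
From the ICE table, Ka = x²/(0.02 − x) = 4.57 × 10^-4.
Here C₀/Ka ≈ 43.8, so the small-x approximation fails. Use the quadratic:
x = [−0.000457 + √(0.000457² + 3.66e-05)]/2 = 2.80 × 10^-3 M
pH = −log[H+] = −log(2.80 × 10^-3) = 2.55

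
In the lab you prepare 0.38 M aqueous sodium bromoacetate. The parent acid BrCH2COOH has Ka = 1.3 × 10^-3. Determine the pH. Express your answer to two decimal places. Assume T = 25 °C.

pH = 8.23

BrCH2COO- is the conjugate base of the weak acid BrCH2COOH.
Kb = Kw/Ka = 1.0×10^-14 / 1.3 × 10^-3 = 7.69 × 10^-12
Let x = [OH-] at equilibrium. Kb = x²/(0.38 − x).
Assume x ≪ 0.38: x ≈ √(7.69 × 10^-12 × 0.38) = 1.71 × 10^-6 M
Check: 0.00045% ionized — well under 5%, approximation valid.
pOH = −log(1.71 × 10^-6) = 5.77; pH = 14.00 − 5.77 = 8.23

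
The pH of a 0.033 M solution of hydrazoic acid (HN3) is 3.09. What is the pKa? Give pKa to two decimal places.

pKa = 4.69

[H+] = 10^(-3.09) = 8.13 × 10^-4 M
At equilibrium [HA] = 0.033 − 8.13 × 10^-4 = 3.22 × 10^-2 M
Ka = [H+][A-]/[HA] = (8.13 × 10^-4)² / 3.22 × 10^-2 = 2.05 × 10^-5
pKa = -log(2.05 × 10^-5) = 4.69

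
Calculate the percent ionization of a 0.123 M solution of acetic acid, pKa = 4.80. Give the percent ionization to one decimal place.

1.1%

CH3COOH ⇌ CH3COO- + H+; let x = [H+] at equilibrium.
Ka = 10^(−4.80) = 1.58 × 10^-5
x ≈ √(Ka·C₀) = √(1.58 × 10^-5 × 0.123) = 1.39 × 10^-3 M
% ionization = x/C₀ × 100% = 1.39 × 10^-3/0.123 × 100% = 1.1%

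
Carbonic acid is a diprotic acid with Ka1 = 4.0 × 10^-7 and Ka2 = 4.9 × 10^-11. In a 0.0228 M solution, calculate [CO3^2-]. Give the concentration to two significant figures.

4.9 × 10^-11 M

First ionization gives [H+] ≈ [HCO3-] = 9.55 × 10^-5 M.
Second step: Ka2 = [H+][CO3^2-]/[HCO3-] ≈ [CO3^2-] (since [H+] ≈ [HCO3-]).
So [CO3^2-] ≈ Ka2.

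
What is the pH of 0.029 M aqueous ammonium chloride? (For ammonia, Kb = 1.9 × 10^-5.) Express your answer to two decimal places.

pH = 5.41

NH4+ is the conjugate acid of the weak base NH3.
Ka = Kw/Kb = 1.0×10^-14 / 1.9 × 10^-5 = 5.26 × 10^-10
From the ICE table, Ka = [H+]²/(0.029 − [H+]) = 5.26 × 10^-10.
Assume [H+] ≪ 0.029: [H+] ≈ √(5.26 × 10^-10 × 0.029) = 3.91 × 10^-6 M
([H+]/C₀ = 0.013% < 5%, so the approximation holds.)
pH = −log[H+] = −log(3.91 × 10^-6) = 5.41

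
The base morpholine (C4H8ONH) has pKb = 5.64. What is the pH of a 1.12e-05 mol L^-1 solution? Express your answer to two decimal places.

pH = 8.61

C4H8ONH + H2O ⇌ C4H8ONH2+ + OH-
Kb = 10^(−5.64) = 2.29 × 10^-6
From the ICE table, Kb = [OH-]²/(1.12e-05 − [OH-]) = 2.29 × 10^-6.
[OH-] is not negligible relative to C₀; solve [OH-]² + 2.29e-06·[OH-] − 2.56e-11 = 0.
[OH-] = [−2.29e-06 + √(2.29e-06² + 1.03e-10)]/2 = 4.05 × 10^-6 M
pOH = −log(4.05 × 10^-6) = 5.39; pH = 14.00 − 5.39 = 8.61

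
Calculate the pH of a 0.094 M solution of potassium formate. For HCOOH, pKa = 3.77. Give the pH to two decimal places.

pH = 8.37

HCOO- is the conjugate base of the weak acid HCOOH.
Ka = 10^(−3.77) = 1.70 × 10^-4
Kb = Kw/Ka = 1.0×10^-14 / 1.70 × 10^-4 = 5.88 × 10^-11
From the ICE table, Kb = [OH-]²/(0.094 − [OH-]) = 5.88 × 10^-11.
Assume [OH-] ≪ 0.094: [OH-] ≈ √(5.88 × 10^-11 × 0.094) = 2.35 × 10^-6 M
([OH-]/C₀ = 0.0025% < 5%, so the approximation holds.)
pOH = 5.63, so pH = 14.00 − pOH = 8.37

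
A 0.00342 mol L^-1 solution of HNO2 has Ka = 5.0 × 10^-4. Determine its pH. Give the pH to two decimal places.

pH = 2.97

HNO2 ⇌ NO2- + H+
Let x = [H+] at equilibrium. Ka = x²/(0.00342 − x).
The 5% rule fails; solving x² + Ka·x − Ka·C₀ = 0 exactly:
x = [−0.0005 + √(0.0005² + 6.84e-06)]/2 = 1.08 × 10^-3 M
pH = −log[H+] = −log(1.08 × 10^-3) = 2.97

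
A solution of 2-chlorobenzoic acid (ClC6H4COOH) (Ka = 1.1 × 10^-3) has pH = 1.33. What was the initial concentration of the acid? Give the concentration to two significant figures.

[H+] = 10^(-1.33) = 4.68 × 10^-2 M = x
Ka = x²/(C₀ − x) ⇒ C₀ = x + x²/Ka
C₀ = 4.68 × 10^-2 + (4.68 × 10^-2)²/(1.1 × 10^-3) = 2.04 M

C₀ = 2.0 M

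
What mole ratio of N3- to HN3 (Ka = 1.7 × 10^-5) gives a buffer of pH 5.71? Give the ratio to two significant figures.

ratio = 8.7

pKa = -log(1.7 × 10^-5) = 4.770
pH = pKa + log(r) ⇒ log(r) = 5.71 − 4.770 = +0.940
r = [N3-]/[HN3] = 10^(+0.940) = 8.71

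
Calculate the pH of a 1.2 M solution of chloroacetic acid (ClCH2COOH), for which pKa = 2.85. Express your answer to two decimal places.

pH = 1.39

ClCH2COOH ⇌ ClCH2COO- + H+
Ka = 10^(−2.85) = 1.41 × 10^-3
Ka = x²/(1.2 − x) = 1.41 × 10^-3
Since Ka ≪ C₀, x ≈ √(Ka·C₀) = 4.11 × 10^-2 M.
pH = −log(4.11 × 10^-2) = 1.39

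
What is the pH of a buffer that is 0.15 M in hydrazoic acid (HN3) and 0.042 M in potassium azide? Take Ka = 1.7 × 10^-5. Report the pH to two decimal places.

pKa = −log(1.7 × 10^-5) = 4.770
pH = pKa + log([A⁻]/[HA]) = 4.770 + log(0.042/0.15)
pH = 4.770 + (-0.553) = 4.22

pH = 4.22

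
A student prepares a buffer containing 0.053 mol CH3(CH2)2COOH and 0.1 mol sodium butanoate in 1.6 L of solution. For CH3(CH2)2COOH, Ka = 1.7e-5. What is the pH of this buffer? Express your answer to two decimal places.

pH = 5.05

pKa = −log(1.7 × 10^-5) = 4.770
pH = pKa + log([A⁻]/[HA]) = 4.770 + log(0.1/0.053)
pH = 4.770 + (+0.276) = 5.05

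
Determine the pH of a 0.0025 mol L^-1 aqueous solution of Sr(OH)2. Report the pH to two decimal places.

Sr(OH)2 is a strong base (each formula unit releases 2 OH-); [OH-] = 0.005 M.
pOH = -log(0.005) = 2.30
pH = 14.00 - 2.30 = 11.70

pH = 11.70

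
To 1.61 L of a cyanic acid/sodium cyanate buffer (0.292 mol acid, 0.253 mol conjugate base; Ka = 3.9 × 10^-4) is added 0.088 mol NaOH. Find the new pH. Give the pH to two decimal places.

pH = 3.63

After neutralization: n(HOCN) = 0.204 mol, n(OCN-) = 0.341 mol.
pKa = −log(3.9 × 10^-4) = 3.409
pH = pKa + log([A⁻]/[HA]) = 3.409 + log(0.341/0.204) = 3.409 +0.223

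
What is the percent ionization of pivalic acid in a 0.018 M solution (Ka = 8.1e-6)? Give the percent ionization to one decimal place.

(CH3)3CCOOH ⇌ (CH3)3CCOO- + H+; let x = [H+] at equilibrium.
x ≈ √(Ka·C₀) = √(8.1 × 10^-6 × 0.018) = 3.82 × 10^-4 M
% ionization = x/C₀ × 100% = 3.82 × 10^-4/0.018 × 100% = 2.1%

2.1%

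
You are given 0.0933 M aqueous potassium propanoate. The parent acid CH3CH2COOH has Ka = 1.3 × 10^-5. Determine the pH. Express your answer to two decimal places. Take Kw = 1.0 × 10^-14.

CH3CH2COO- is the conjugate base of the weak acid CH3CH2COOH.
Kb = Kw/Ka = 1.0×10^-14 / 1.3 × 10^-5 = 7.69 × 10^-10
From the ICE table, Kb = [OH-]²/(0.0933 − [OH-]) = 7.69 × 10^-10.
Neglecting [OH-] in the denominator: [OH-] = √(7.69 × 10^-10 × 0.0933) = 8.47 × 10^-6 M
([OH-]/C₀ = 0.0091% < 5%, so the approximation holds.)
pOH = −log(8.47 × 10^-6) = 5.07; pH = 14.00 − 5.07 = 8.93

pH = 8.93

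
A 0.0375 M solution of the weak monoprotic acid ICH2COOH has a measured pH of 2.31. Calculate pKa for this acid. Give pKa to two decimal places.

pKa = 3.13

[H+] = 10^(-2.31) = 4.90 × 10^-3 M
At equilibrium [HA] = 0.0375 − 4.90 × 10^-3 = 3.26 × 10^-2 M
Ka = [H+][A-]/[HA] = (4.90 × 10^-3)² / 3.26 × 10^-2 = 7.37 × 10^-4
pKa = -log(7.37 × 10^-4) = 3.13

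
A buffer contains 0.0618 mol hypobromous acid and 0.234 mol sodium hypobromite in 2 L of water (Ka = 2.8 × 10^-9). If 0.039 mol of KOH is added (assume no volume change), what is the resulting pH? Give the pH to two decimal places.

After neutralization: n(HOBr) = 0.0228 mol, n(OBr-) = 0.273 mol.
pKa = −log(2.8 × 10^-9) = 8.553
pH = pKa + log(n_OBr-/n_HOBr) = 8.553 + log(0.273/0.0228) = 8.553 + (+1.078)

pH = 9.63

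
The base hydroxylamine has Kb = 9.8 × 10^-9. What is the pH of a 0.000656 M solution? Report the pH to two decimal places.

NH2OH + H2O ⇌ NH3OH+ + OH-
Kb = [OH-]²/(0.000656 − [OH-]) = 9.8 × 10^-9
Assume [OH-] ≪ 0.000656: [OH-] ≈ √(9.8 × 10^-9 × 0.000656) = 2.54 × 10^-6 M
pOH = −log(2.54 × 10^-6) = 5.60; pH = 14.00 − 5.60 = 8.40

pH = 8.40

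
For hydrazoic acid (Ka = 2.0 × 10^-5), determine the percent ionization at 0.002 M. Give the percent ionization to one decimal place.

9.5%

HN3 ⇌ N3- + H+; let x = [H+] at equilibrium.
Solve x² + 2e-05x − 4e-08 = 0 → x = 1.90 × 10^-4 M
Fraction ionized = 1.90 × 10^-4 / 0.002 = 0.0950 → 9.5%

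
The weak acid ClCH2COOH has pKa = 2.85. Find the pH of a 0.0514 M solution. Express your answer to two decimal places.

pH = 2.11

ClCH2COOH ⇌ ClCH2COO- + H+
Ka = 10^(−2.85) = 1.41 × 10^-3
From the ICE table, Ka = [H+]²/(0.0514 − [H+]) = 1.41 × 10^-3.
Here C₀/Ka ≈ 36.5, so the small-[H+] approximation fails. Use the quadratic:
[H+] = [−0.00141 + √(0.00141² + 0.00029)]/2 = 7.84 × 10^-3 M
pH = −log[H+] = −log(7.84 × 10^-3) = 2.11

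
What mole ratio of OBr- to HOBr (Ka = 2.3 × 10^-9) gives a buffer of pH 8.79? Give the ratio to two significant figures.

ratio = 1.4

pKa = -log(2.3 × 10^-9) = 8.638
pH = pKa + log(r) ⇒ log(r) = 8.79 − 8.638 = +0.152
r = [OBr-]/[HOBr] = 10^(+0.152) = 1.42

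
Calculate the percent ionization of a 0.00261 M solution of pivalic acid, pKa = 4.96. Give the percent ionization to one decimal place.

(CH3)3CCOOH ⇌ (CH3)3CCOO- + H+; let x = [H+] at equilibrium.
Ka = 10^(−4.96) = 1.10 × 10^-5
Ka = x²/(C₀ − x); solving the quadratic gives x = 1.64 × 10^-4 M.
% ionization = x/C₀ × 100% = 1.64 × 10^-4/0.00261 × 100% = 6.3%

6.3%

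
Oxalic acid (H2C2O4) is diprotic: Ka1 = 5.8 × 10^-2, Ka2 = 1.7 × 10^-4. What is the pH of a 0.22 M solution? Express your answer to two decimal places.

Since Ka1 ≫ Ka2, the first ionization dominates [H+].
Ka1 = x²/(0.22 − x) = 5.8 × 10^-2
Solving the quadratic: x = (−Ka1 + √(Ka1² + 4·Ka1·C₀))/2 = 8.76 × 10^-2 M
pH = −log(8.76 × 10^-2) = 1.06

pH = 1.06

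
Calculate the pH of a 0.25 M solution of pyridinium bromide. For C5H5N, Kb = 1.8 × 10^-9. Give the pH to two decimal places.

pH = 2.93

C5H5NH+ is the conjugate acid of the weak base C5H5N.
Ka = Kw/Kb = 1.0×10^-14 / 1.8 × 10^-9 = 5.56 × 10^-6
Ka = [H+]²/(0.25 − [H+]) = 5.56 × 10^-6
Assume [H+] ≪ 0.25: [H+] ≈ √(5.56 × 10^-6 × 0.25) = 1.18 × 10^-3 M
Check: 0.47% ionized — well under 5%, approximation valid.
pH = −log(1.18 × 10^-3) = 2.93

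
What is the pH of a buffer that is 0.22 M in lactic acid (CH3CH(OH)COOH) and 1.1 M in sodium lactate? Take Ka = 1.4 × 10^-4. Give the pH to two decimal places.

pH = 4.55

pKa = −log(1.4 × 10^-4) = 3.854
Using pH = pKa + log([base]/[acid]) with [base]/[acid] = 1.1/0.22:
pH = 3.854 + (+0.699) = 4.55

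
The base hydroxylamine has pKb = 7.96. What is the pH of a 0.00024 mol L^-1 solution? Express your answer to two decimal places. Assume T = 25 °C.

pH = 8.21

NH2OH + H2O ⇌ NH3OH+ + OH-
Kb = 10^(−7.96) = 1.10 × 10^-8
From the ICE table, Kb = [OH-]²/(0.00024 − [OH-]) = 1.10 × 10^-8.
Assume [OH-] ≪ 0.00024: [OH-] ≈ √(1.10 × 10^-8 × 0.00024) = 1.62 × 10^-6 M
pOH = 5.79, so pH = 14.00 − pOH = 8.21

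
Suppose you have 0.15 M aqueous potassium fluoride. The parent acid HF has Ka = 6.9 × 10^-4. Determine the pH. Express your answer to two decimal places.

pH = 8.17

F- is the conjugate base of the weak acid HF.
Kb = Kw/Ka = 1.0×10^-14 / 6.9 × 10^-4 = 1.45 × 10^-11
Kb = [OH-]²/(0.15 − [OH-]) = 1.45 × 10^-11
Neglecting [OH-] in the denominator: [OH-] = √(1.45 × 10^-11 × 0.15) = 1.47 × 10^-6 M
([OH-]/C₀ = 0.00098% < 5%, so the approximation holds.)
pOH = 5.83, so pH = 14.00 − pOH = 8.17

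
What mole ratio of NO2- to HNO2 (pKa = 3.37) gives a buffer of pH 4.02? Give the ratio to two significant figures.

pH = pKa + log(r) ⇒ log(r) = 4.02 − 3.37 = +0.65
r = [NO2-]/[HNO2] = 10^(+0.65) = 4.47

ratio = 4.5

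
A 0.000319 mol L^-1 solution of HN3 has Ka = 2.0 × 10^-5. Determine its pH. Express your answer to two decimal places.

pH = 4.15

HN3 ⇌ N3- + H+
From the ICE table, Ka = x²/(0.000319 − x) = 2.0 × 10^-5.
The 5% rule fails; solving x² + Ka·x − Ka·C₀ = 0 exactly:
x = [−2e-05 + √(2e-05² + 2.55e-08)]/2 = 7.05 × 10^-5 M
pH = −log(7.05 × 10^-5) = 4.15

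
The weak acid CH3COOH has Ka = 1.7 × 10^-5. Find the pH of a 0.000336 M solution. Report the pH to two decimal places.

pH = 4.17

CH3COOH ⇌ CH3COO- + H+
Ka = [H+]²/(0.000336 − [H+]) = 1.7 × 10^-5
Here C₀/Ka ≈ 19.8, so the small-[H+] approximation fails. Use the quadratic:
[H+] = (−Ka + √(Ka² + 4·Ka·C₀))/2 = 6.76 × 10^-5 M
pH = −log[H+] = −log(6.76 × 10^-5) = 4.17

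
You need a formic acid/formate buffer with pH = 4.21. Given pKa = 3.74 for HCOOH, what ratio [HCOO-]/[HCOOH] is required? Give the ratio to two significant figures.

ratio = 3.0

pH = pKa + log(r) ⇒ log(r) = 4.21 − 3.74 = +0.47
r = [HCOO-]/[HCOOH] = 10^(+0.47) = 2.95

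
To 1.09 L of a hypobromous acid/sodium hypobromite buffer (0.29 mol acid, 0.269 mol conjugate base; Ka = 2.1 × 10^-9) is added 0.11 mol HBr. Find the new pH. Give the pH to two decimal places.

pH = 8.28

After neutralization: n(HOBr) = 0.4 mol, n(OBr-) = 0.159 mol.
pKa = −log(2.1 × 10^-9) = 8.678
pH = pKa + log(n_OBr-/n_HOBr) = 8.678 + log(0.159/0.4) = 8.678 + (-0.401)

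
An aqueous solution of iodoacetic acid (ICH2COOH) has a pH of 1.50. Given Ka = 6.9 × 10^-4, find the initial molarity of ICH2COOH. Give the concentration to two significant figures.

C₀ = 1.5 M

[H+] = 10^(-1.50) = 3.16 × 10^-2 M = x
Ka = x²/(C₀ − x) ⇒ C₀ = x + x²/Ka
C₀ = 3.16 × 10^-2 + (3.16 × 10^-2)²/(6.9 × 10^-4) = 1.48 M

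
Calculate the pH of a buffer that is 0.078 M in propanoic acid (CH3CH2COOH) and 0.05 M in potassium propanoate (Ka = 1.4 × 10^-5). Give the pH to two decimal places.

pKa = −log(1.4 × 10^-5) = 4.854
Henderson–Hasselbalch: pH = pKa + log([CH3CH2COO-]/[CH3CH2COOH]) = 4.854 + log(0.05/0.078)
pH = 4.854 + (-0.193) = 4.66

pH = 4.66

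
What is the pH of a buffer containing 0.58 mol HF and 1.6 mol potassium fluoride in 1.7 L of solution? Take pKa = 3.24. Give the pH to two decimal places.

Henderson–Hasselbalch: pH = pKa + log([F-]/[HF]) = 3.24 + log(1.6/0.58)
pH = 3.24 + (+0.441) = 3.68

pH = 3.68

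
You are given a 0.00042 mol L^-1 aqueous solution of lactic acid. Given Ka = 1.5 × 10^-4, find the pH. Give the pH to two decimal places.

pH = 3.73

CH3CH(OH)COOH ⇌ CH3CH(OH)COO- + H+
Ka = x²/(0.00042 − x) = 1.5 × 10^-4
The 5% rule fails; solving x² + Ka·x − Ka·C₀ = 0 exactly:
x = [−0.00015 + √(0.00015² + 2.52e-07)]/2 = 1.87 × 10^-4 M
pH = −log[H+] = −log(1.87 × 10^-4) = 3.73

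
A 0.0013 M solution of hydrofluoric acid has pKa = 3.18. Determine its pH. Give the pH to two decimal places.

HF ⇌ F- + H+
Ka = 10^(−3.18) = 6.61 × 10^-4
Ka = x²/(0.0013 − x) = 6.61 × 10^-4
The 5% rule fails; solving x² + Ka·x − Ka·C₀ = 0 exactly:
x = [−0.000661 + √(0.000661² + 3.44e-06)]/2 = 6.54 × 10^-4 M
pH = −log[H+] = −log(6.54 × 10^-4) = 3.18

pH = 3.18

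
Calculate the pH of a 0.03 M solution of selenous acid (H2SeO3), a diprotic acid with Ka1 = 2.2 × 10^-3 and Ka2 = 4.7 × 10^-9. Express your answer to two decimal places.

pH = 2.15

Since Ka1 ≫ Ka2, the first ionization dominates [H+].
Ka1 = x²/(0.03 − x) = 2.2 × 10^-3
Solving the quadratic: x = (−Ka1 + √(Ka1² + 4·Ka1·C₀))/2 = 7.10 × 10^-3 M
pH = −log(7.10 × 10^-3) = 2.15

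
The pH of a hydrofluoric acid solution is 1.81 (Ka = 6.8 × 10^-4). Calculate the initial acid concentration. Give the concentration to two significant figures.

C₀ = 3.7 × 10^-1 M

[H+] = 10^(-1.81) = 1.55 × 10^-2 M = x
Ka = x²/(C₀ − x) ⇒ C₀ = x + x²/Ka
C₀ = 1.55 × 10^-2 + (1.55 × 10^-2)²/(6.8 × 10^-4) = 3.69 × 10^-1 M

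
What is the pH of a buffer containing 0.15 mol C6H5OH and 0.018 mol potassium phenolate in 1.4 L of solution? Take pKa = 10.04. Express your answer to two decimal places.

Using pH = pKa + log([base]/[acid]) with [base]/[acid] = 0.018/0.15:
pH = 10.04 + (-0.921) = 9.12

pH = 9.12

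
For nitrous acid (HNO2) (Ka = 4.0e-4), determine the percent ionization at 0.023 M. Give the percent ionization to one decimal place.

HNO2 ⇌ NO2- + H+; let x = [H+] at equilibrium.
Ka = x²/(C₀ − x); solving the quadratic gives x = 2.84 × 10^-3 M.
Fraction ionized = 2.84 × 10^-3 / 0.023 = 0.1235 → 12.3%

12.3%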